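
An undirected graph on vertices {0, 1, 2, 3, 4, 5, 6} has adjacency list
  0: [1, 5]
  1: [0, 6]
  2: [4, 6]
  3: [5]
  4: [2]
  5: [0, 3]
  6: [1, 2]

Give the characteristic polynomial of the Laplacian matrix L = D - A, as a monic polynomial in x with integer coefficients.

Reading degrees in the order [0, 1, 2, 3, 4, 5, 6] gives [2, 2, 2, 1, 1, 2, 2]; set D = diag(2, 2, 2, 1, 1, 2, 2) and form L = D - A. Computing det(xI - L) by cofactor expansion (or equivalently via sum-over-permutations) gives x^7 - 12x^6 + 55x^5 - 120x^4 + 126x^3 - 56x^2 + 7x. The coefficient of x^6 equals -trace(L) = -12, matching the sum of degrees. The eigenvalues sum to 12, which equals trace(L) = 2|E|.

x^7 - 12x^6 + 55x^5 - 120x^4 + 126x^3 - 56x^2 + 7x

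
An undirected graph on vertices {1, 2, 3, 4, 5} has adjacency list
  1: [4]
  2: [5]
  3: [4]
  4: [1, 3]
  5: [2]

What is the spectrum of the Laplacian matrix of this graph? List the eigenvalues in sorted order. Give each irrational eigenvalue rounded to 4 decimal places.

[0, 0, 1, 2, 3]

Reading degrees in the order [1, 2, 3, 4, 5] gives [1, 1, 1, 2, 1]; set D = diag(1, 1, 1, 2, 1) and form L = D - A. The multiplicity of 0 as a Laplacian eigenvalue equals the number of connected components. The 2 zero eigenvalues correspond to the 2 connected components. There are 2 zeros in the spectrum, matching the 2 components.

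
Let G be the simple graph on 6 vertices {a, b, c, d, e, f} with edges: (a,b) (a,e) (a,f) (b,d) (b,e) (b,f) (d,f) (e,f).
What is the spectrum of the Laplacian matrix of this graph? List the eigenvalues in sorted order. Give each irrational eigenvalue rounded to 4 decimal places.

Reading degrees in the order [a, b, c, d, e, f] gives [3, 4, 0, 2, 3, 4]; set D = diag(3, 4, 0, 2, 3, 4) and form L = D - A. L is symmetric positive semidefinite, so every eigenvalue is real and nonnegative. The 2 zero eigenvalues correspond to the 2 connected components. The eigenvalues sum to 16, which equals trace(L) = 2|E|.

[0, 0, 2, 4, 5, 5]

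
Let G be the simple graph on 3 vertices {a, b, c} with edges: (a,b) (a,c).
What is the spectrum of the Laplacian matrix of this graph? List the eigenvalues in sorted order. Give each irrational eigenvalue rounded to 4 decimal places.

With the vertex order [a, b, c], the degrees are [2, 1, 1], giving D = diag(2, 1, 1) and L = D - A. L is symmetric positive semidefinite, so every eigenvalue is real and nonnegative. The largest eigenvalue, 3, is at most the vertex count 3.

[0, 1, 3]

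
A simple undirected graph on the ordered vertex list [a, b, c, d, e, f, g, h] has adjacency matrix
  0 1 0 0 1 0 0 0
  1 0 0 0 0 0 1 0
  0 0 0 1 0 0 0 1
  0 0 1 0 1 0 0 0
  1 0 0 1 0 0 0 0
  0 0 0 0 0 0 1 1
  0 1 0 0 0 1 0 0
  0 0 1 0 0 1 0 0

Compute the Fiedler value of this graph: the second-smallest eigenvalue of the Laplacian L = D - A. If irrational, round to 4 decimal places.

Reading degrees in the order [a, b, c, d, e, f, g, h] gives [2, 2, 2, 2, 2, 2, 2, 2]; set D = diag(2, 2, 2, 2, 2, 2, 2, 2) and form L = D - A. The smallest Laplacian eigenvalue is always 0. The next one, lambda_2 = 0.5858, measures how hard the graph is to disconnect: larger values mean better connectivity. There is one zero in the spectrum, matching the 1 component.

0.5858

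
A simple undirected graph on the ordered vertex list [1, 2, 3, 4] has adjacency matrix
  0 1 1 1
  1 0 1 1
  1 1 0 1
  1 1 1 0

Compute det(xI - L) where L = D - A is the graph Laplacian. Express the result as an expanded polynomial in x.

Reading degrees in the order [1, 2, 3, 4] gives [3, 3, 3, 3]; set D = diag(3, 3, 3, 3) and form L = D - A. L has integer entries, so p(x) = det(xI - L) has integer coefficients. Expanding the determinant yields x^4 - 12x^3 + 48x^2 - 64x. The constant term is 0 because L is singular (the all-ones vector lies in its kernel). The eigenvalues sum to 12, which equals trace(L) = 2|E|.

x^4 - 12x^3 + 48x^2 - 64x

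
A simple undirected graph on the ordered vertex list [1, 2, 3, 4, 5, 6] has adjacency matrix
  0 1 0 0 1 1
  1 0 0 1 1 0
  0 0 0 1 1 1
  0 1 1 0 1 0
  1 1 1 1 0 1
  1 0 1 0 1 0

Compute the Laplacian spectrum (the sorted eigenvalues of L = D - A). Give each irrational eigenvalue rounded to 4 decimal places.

With the vertex order [1, 2, 3, 4, 5, 6], the degrees are [3, 3, 3, 3, 5, 3], giving D = diag(3, 3, 3, 3, 5, 3) and L = D - A. The multiplicity of 0 as a Laplacian eigenvalue equals the number of connected components. The largest eigenvalue, 6, is at most the vertex count 6. There is one zero in the spectrum, matching the 1 component.

[0, 2.3820, 2.3820, 4.6180, 4.6180, 6]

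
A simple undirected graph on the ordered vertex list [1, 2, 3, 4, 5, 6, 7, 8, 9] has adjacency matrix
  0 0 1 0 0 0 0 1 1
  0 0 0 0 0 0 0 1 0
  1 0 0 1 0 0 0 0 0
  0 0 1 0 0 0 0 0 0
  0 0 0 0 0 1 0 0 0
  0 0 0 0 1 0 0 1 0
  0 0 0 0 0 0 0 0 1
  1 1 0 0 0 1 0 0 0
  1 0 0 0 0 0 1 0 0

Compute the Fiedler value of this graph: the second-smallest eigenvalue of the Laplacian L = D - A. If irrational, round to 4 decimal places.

Reading degrees in the order [1, 2, 3, 4, 5, 6, 7, 8, 9] gives [3, 1, 2, 1, 1, 2, 1, 3, 2]; set D = diag(3, 1, 2, 1, 1, 2, 1, 3, 2) and form L = D - A. Computing the eigenvalues of L and sorting gives [0, 0.2311, 0.3820, 0.6416, 1.6129, 2.2591, 2.6180, 3.5132, 4.7421]. The Fiedler value lambda_2 = 0.2311 is strictly positive, so the graph is connected. By the matrix-tree theorem the graph has (1/9) * product of the nonzero eigenvalues = 1 spanning tree.

0.2311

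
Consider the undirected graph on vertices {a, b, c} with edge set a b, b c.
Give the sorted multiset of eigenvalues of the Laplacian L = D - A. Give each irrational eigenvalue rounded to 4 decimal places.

[0, 1, 3]

Reading degrees in the order [a, b, c] gives [1, 2, 1]; set D = diag(1, 2, 1) and form L = D - A. The multiplicity of 0 as a Laplacian eigenvalue equals the number of connected components. The single zero eigenvalue shows the graph is connected. The eigenvalues sum to 4, which equals trace(L) = 2|E|.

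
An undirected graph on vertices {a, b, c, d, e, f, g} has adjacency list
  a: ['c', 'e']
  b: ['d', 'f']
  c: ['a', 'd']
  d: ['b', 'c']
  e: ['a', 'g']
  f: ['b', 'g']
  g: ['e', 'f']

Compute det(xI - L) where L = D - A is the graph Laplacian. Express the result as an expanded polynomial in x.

x^7 - 14x^6 + 77x^5 - 210x^4 + 294x^3 - 196x^2 + 49x

Each diagonal entry of L is the vertex degree and each off-diagonal entry is -1 where an edge is present, 0 otherwise; in the order [a, b, c, d, e, f, g] the diagonal is [2, 2, 2, 2, 2, 2, 2]. L has integer entries, so p(x) = det(xI - L) has integer coefficients. Expanding the determinant yields x^7 - 14x^6 + 77x^5 - 210x^4 + 294x^3 - 196x^2 + 49x. The constant term is 0 because L is singular (the all-ones vector lies in its kernel). There is one zero in the spectrum, matching the 1 component. By the matrix-tree theorem the graph has (1/7) * product of the nonzero eigenvalues = 7 spanning trees.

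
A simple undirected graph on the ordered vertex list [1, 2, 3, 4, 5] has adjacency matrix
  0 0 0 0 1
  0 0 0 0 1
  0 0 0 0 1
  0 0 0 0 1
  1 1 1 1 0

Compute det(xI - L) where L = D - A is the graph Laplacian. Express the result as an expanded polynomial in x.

x^5 - 8x^4 + 18x^3 - 16x^2 + 5x

Each diagonal entry of L is the vertex degree and each off-diagonal entry is -1 where an edge is present, 0 otherwise; in the order [1, 2, 3, 4, 5] the diagonal is [1, 1, 1, 1, 4]. The eigenvalues of L are [0, 1, 1, 1, 5]; the characteristic polynomial is the product of (x - lambda_i), which multiplies out to x^5 - 8x^4 + 18x^3 - 16x^2 + 5x. Since p(0) = det(-L) = 0, x divides p(x). By the matrix-tree theorem the graph has (1/5) * product of the nonzero eigenvalues = 1 spanning tree.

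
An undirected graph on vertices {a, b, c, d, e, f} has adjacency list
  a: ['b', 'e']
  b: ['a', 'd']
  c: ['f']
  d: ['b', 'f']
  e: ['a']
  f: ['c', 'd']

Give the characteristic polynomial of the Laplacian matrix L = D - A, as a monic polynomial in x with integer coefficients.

x^6 - 10x^5 + 36x^4 - 56x^3 + 35x^2 - 6x

Each diagonal entry of L is the vertex degree and each off-diagonal entry is -1 where an edge is present, 0 otherwise; in the order [a, b, c, d, e, f] the diagonal is [2, 2, 1, 2, 1, 2]. L has integer entries, so p(x) = det(xI - L) has integer coefficients. Expanding the determinant yields x^6 - 10x^5 + 36x^4 - 56x^3 + 35x^2 - 6x. The constant term is 0 because L is singular (the all-ones vector lies in its kernel). The eigenvalues sum to 10, which equals trace(L) = 2|E|. There is one zero in the spectrum, matching the 1 component.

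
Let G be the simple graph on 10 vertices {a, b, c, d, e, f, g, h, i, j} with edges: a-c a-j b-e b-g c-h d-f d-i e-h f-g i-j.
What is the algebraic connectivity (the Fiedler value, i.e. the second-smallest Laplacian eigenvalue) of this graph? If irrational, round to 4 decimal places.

Each diagonal entry of L is the vertex degree and each off-diagonal entry is -1 where an edge is present, 0 otherwise; in the order [a, b, c, d, e, f, g, h, i, j] the diagonal is [2, 2, 2, 2, 2, 2, 2, 2, 2, 2]. The sorted Laplacian eigenvalues are [0, 0.3820, 0.3820, 1.3820, 1.3820, 2.6180, 2.6180, 3.6180, 3.6180, 4]; the algebraic connectivity is the second entry, 0.3820. There is one zero in the spectrum, matching the 1 component.

0.3820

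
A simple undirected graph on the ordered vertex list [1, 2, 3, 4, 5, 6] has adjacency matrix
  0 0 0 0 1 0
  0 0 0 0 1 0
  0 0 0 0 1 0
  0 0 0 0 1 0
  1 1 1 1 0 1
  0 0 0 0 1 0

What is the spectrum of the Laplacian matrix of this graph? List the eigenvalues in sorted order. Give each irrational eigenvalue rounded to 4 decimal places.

[0, 1, 1, 1, 1, 6]

Each diagonal entry of L is the vertex degree and each off-diagonal entry is -1 where an edge is present, 0 otherwise; in the order [1, 2, 3, 4, 5, 6] the diagonal is [1, 1, 1, 1, 5, 1]. Since every row of L sums to 0, the all-ones vector is in the kernel and 0 is an eigenvalue. By the matrix-tree theorem the graph has (1/6) * product of the nonzero eigenvalues = 1 spanning tree. There is one zero in the spectrum, matching the 1 component.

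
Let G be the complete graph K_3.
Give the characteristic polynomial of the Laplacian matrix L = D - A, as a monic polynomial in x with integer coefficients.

The graph has 3 vertices and degree multiset [2, 2, 2]; D is the diagonal matrix of degrees and L = D - A. The eigenvalues of L are [0, 3, 3]; the characteristic polynomial is the product of (x - lambda_i), which multiplies out to x^3 - 6x^2 + 9x. The coefficient of x^2 equals -trace(L) = -6, matching the sum of degrees. By the matrix-tree theorem the graph has (1/3) * product of the nonzero eigenvalues = 3 spanning trees.

x^3 - 6x^2 + 9x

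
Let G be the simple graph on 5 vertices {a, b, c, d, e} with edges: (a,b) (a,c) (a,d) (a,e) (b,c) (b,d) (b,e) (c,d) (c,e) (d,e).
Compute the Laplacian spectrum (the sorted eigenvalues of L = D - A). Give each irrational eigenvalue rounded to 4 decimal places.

[0, 5, 5, 5, 5]

Each diagonal entry of L is the vertex degree and each off-diagonal entry is -1 where an edge is present, 0 otherwise; in the order [a, b, c, d, e] the diagonal is [4, 4, 4, 4, 4]. L is symmetric positive semidefinite, so every eigenvalue is real and nonnegative. The single zero eigenvalue shows the graph is connected. By the matrix-tree theorem the graph has (1/5) * product of the nonzero eigenvalues = 125 spanning trees. The largest eigenvalue, 5, is at most the vertex count 5.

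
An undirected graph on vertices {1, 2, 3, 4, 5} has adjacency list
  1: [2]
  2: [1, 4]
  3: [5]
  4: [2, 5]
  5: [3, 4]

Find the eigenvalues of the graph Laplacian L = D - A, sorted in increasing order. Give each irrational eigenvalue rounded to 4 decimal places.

Reading degrees in the order [1, 2, 3, 4, 5] gives [1, 2, 1, 2, 2]; set D = diag(1, 2, 1, 2, 2) and form L = D - A. L is symmetric positive semidefinite, so every eigenvalue is real and nonnegative. The single zero eigenvalue shows the graph is connected. The eigenvalues sum to 8, which equals trace(L) = 2|E|.

[0, 0.3820, 1.3820, 2.6180, 3.6180]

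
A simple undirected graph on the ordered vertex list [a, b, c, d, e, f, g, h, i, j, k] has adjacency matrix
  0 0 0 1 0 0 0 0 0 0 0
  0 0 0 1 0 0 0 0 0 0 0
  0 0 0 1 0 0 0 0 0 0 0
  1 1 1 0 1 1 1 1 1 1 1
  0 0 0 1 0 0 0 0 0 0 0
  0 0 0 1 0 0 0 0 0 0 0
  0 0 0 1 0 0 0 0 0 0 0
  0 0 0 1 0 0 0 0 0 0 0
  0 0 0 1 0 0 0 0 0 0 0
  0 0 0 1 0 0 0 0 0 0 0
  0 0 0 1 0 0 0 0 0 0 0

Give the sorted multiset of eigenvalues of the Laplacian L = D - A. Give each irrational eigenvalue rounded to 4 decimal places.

[0, 1, 1, 1, 1, 1, 1, 1, 1, 1, 11]

Reading degrees in the order [a, b, c, d, e, f, g, h, i, j, k] gives [1, 1, 1, 10, 1, 1, 1, 1, 1, 1, 1]; set D = diag(1, 1, 1, 10, 1, 1, 1, 1, 1, 1, 1) and form L = D - A. Diagonalising L (or applying a numerical eigensolver to the 11x11 matrix) gives the spectrum above. There is one zero in the spectrum, matching the 1 component.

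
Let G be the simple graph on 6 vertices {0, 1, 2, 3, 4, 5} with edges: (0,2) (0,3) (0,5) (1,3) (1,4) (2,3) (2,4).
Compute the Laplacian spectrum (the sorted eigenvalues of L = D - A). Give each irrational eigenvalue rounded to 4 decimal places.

With the vertex order [0, 1, 2, 3, 4, 5], the degrees are [3, 2, 3, 3, 2, 1], giving D = diag(3, 2, 3, 3, 2, 1) and L = D - A. Diagonalising L (or applying a numerical eigensolver to the 6x6 matrix) gives the spectrum above. There is one zero in the spectrum, matching the 1 component.

[0, 0.6972, 2, 2.3820, 4.3028, 4.6180]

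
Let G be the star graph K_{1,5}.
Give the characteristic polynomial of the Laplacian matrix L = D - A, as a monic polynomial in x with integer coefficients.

x^6 - 10x^5 + 30x^4 - 40x^3 + 25x^2 - 6x

The graph has 6 vertices and degree multiset [5, 1, 1, 1, 1, 1]; D is the diagonal matrix of degrees and L = D - A. The eigenvalues of L are [0, 1, 1, 1, 1, 6]; the characteristic polynomial is the product of (x - lambda_i), which multiplies out to x^6 - 10x^5 + 30x^4 - 40x^3 + 25x^2 - 6x. Since p(0) = det(-L) = 0, x divides p(x).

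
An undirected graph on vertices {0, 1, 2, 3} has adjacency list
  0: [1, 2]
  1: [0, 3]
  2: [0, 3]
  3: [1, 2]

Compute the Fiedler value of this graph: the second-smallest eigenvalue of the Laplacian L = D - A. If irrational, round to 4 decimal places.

With the vertex order [0, 1, 2, 3], the degrees are [2, 2, 2, 2], giving D = diag(2, 2, 2, 2) and L = D - A. The sorted Laplacian eigenvalues are [0, 2, 2, 4]; the algebraic connectivity is the second entry, 2. The eigenvalues sum to 8, which equals trace(L) = 2|E|. There is one zero in the spectrum, matching the 1 component.

2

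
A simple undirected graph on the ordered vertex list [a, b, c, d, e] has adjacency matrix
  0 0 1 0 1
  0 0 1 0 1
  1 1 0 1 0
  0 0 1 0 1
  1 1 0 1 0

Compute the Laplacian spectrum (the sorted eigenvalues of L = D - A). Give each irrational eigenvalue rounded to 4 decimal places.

Each diagonal entry of L is the vertex degree and each off-diagonal entry is -1 where an edge is present, 0 otherwise; in the order [a, b, c, d, e] the diagonal is [2, 2, 3, 2, 3]. Since every row of L sums to 0, the all-ones vector is in the kernel and 0 is an eigenvalue. The single zero eigenvalue shows the graph is connected. By the matrix-tree theorem the graph has (1/5) * product of the nonzero eigenvalues = 12 spanning trees.

[0, 2, 2, 3, 5]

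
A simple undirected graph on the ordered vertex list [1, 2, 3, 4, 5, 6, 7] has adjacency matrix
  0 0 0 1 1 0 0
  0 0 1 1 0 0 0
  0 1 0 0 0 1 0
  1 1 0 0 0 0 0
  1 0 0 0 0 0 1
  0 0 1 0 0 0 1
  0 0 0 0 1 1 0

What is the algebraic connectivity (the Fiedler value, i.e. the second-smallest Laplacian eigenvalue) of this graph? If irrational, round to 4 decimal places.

With the vertex order [1, 2, 3, 4, 5, 6, 7], the degrees are [2, 2, 2, 2, 2, 2, 2], giving D = diag(2, 2, 2, 2, 2, 2, 2) and L = D - A. Computing the eigenvalues of L and sorting gives [0, 0.7530, 0.7530, 2.4450, 2.4450, 3.8019, 3.8019]. The Fiedler value lambda_2 = 0.7530 is strictly positive, so the graph is connected. The largest eigenvalue, 3.8019, is at most the vertex count 7.

0.7530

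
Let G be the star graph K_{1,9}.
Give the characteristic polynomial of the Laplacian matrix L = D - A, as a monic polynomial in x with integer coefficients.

x^10 - 18x^9 + 108x^8 - 336x^7 + 630x^6 - 756x^5 + 588x^4 - 288x^3 + 81x^2 - 10x

The graph has 10 vertices and degree multiset [9, 1, 1, 1, 1, 1, 1, 1, 1, 1]; D is the diagonal matrix of degrees and L = D - A. Computing det(xI - L) by cofactor expansion (or equivalently via sum-over-permutations) gives x^10 - 18x^9 + 108x^8 - 336x^7 + 630x^6 - 756x^5 + 588x^4 - 288x^3 + 81x^2 - 10x. The constant term is 0 because L is singular (the all-ones vector lies in its kernel). The largest eigenvalue, 10, is at most the vertex count 10. There is one zero in the spectrum, matching the 1 component.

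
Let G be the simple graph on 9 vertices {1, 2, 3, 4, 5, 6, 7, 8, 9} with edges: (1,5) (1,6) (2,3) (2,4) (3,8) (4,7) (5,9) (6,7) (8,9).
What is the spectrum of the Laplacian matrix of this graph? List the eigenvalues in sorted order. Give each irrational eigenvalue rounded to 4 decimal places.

[0, 0.4679, 0.4679, 1.6527, 1.6527, 3, 3, 3.8794, 3.8794]

Reading degrees in the order [1, 2, 3, 4, 5, 6, 7, 8, 9] gives [2, 2, 2, 2, 2, 2, 2, 2, 2]; set D = diag(2, 2, 2, 2, 2, 2, 2, 2, 2) and form L = D - A. The multiplicity of 0 as a Laplacian eigenvalue equals the number of connected components. The eigenvalues sum to 18, which equals trace(L) = 2|E|.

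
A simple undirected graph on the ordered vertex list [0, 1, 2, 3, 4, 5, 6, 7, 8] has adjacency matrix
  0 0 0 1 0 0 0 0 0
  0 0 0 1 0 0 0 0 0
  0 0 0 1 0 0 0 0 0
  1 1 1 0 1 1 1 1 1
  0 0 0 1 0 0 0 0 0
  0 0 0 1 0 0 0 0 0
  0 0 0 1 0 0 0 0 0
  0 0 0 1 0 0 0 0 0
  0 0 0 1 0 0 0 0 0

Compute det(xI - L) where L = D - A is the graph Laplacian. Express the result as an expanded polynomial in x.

Reading degrees in the order [0, 1, 2, 3, 4, 5, 6, 7, 8] gives [1, 1, 1, 8, 1, 1, 1, 1, 1]; set D = diag(1, 1, 1, 8, 1, 1, 1, 1, 1) and form L = D - A. Computing det(xI - L) by cofactor expansion (or equivalently via sum-over-permutations) gives x^9 - 16x^8 + 84x^7 - 224x^6 + 350x^5 - 336x^4 + 196x^3 - 64x^2 + 9x. Since p(0) = det(-L) = 0, x divides p(x). There is one zero in the spectrum, matching the 1 component.

x^9 - 16x^8 + 84x^7 - 224x^6 + 350x^5 - 336x^4 + 196x^3 - 64x^2 + 9x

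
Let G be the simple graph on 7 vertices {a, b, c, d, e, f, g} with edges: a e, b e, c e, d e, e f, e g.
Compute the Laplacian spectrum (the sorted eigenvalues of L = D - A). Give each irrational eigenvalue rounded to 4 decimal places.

[0, 1, 1, 1, 1, 1, 7]

With the vertex order [a, b, c, d, e, f, g], the degrees are [1, 1, 1, 1, 6, 1, 1], giving D = diag(1, 1, 1, 1, 6, 1, 1) and L = D - A. Since every row of L sums to 0, the all-ones vector is in the kernel and 0 is an eigenvalue. The single zero eigenvalue shows the graph is connected. The eigenvalues sum to 12, which equals trace(L) = 2|E|.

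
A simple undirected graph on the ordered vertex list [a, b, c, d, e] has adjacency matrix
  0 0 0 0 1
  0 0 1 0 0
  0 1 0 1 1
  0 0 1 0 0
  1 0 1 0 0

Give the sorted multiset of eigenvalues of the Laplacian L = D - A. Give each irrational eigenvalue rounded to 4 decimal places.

[0, 0.5188, 1, 2.3111, 4.1701]

Reading degrees in the order [a, b, c, d, e] gives [1, 1, 3, 1, 2]; set D = diag(1, 1, 3, 1, 2) and form L = D - A. Since every row of L sums to 0, the all-ones vector is in the kernel and 0 is an eigenvalue. The single zero eigenvalue shows the graph is connected. There is one zero in the spectrum, matching the 1 component.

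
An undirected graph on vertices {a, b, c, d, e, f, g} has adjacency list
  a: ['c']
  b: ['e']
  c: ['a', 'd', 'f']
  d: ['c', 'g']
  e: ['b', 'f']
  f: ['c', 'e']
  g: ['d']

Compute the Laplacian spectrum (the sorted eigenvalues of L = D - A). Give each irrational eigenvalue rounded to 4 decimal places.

With the vertex order [a, b, c, d, e, f, g], the degrees are [1, 1, 3, 2, 2, 2, 1], giving D = diag(1, 1, 3, 2, 2, 2, 1) and L = D - A. Since every row of L sums to 0, the all-ones vector is in the kernel and 0 is an eigenvalue. The single zero eigenvalue shows the graph is connected.

[0, 0.2603, 0.6262, 1.4055, 2.2742, 3.0996, 4.3342]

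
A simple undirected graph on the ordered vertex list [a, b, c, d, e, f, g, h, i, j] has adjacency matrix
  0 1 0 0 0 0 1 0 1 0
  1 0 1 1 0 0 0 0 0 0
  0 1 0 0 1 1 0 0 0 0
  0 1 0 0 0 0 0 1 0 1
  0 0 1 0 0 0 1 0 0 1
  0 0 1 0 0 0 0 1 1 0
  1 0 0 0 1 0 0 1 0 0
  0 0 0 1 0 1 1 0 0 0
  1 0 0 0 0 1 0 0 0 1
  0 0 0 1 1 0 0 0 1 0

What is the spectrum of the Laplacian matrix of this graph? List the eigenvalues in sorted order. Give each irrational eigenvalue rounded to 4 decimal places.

[0, 2, 2, 2, 2, 2, 5, 5, 5, 5]

Each diagonal entry of L is the vertex degree and each off-diagonal entry is -1 where an edge is present, 0 otherwise; in the order [a, b, c, d, e, f, g, h, i, j] the diagonal is [3, 3, 3, 3, 3, 3, 3, 3, 3, 3]. L is symmetric positive semidefinite, so every eigenvalue is real and nonnegative. The single zero eigenvalue shows the graph is connected. There is one zero in the spectrum, matching the 1 component. The largest eigenvalue, 5, is at most the vertex count 10.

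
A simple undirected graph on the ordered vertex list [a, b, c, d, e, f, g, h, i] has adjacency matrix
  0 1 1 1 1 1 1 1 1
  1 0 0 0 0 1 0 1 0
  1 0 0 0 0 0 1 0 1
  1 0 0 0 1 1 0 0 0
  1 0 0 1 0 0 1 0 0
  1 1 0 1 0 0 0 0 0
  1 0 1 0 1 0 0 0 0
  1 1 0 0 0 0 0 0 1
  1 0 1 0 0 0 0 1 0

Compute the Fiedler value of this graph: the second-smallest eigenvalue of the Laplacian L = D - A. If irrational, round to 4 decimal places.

Reading degrees in the order [a, b, c, d, e, f, g, h, i] gives [8, 3, 3, 3, 3, 3, 3, 3, 3]; set D = diag(8, 3, 3, 3, 3, 3, 3, 3, 3) and form L = D - A. The smallest Laplacian eigenvalue is always 0. The next one, lambda_2 = 1.5858, measures how hard the graph is to disconnect: larger values mean better connectivity. The eigenvalues sum to 32, which equals trace(L) = 2|E|.

1.5858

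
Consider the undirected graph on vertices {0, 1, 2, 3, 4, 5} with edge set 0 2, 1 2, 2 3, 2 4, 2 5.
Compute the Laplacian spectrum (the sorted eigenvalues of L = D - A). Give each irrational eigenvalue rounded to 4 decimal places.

[0, 1, 1, 1, 1, 6]

Each diagonal entry of L is the vertex degree and each off-diagonal entry is -1 where an edge is present, 0 otherwise; in the order [0, 1, 2, 3, 4, 5] the diagonal is [1, 1, 5, 1, 1, 1]. Diagonalising L (or applying a numerical eigensolver to the 6x6 matrix) gives the spectrum above. The single zero eigenvalue shows the graph is connected. The largest eigenvalue, 6, is at most the vertex count 6.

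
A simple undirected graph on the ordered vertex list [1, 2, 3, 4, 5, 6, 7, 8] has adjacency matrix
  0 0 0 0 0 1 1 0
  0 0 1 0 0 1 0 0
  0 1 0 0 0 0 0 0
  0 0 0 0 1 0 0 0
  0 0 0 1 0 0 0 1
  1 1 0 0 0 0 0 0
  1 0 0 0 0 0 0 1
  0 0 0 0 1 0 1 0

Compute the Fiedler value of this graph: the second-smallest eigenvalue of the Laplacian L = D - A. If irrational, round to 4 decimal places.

0.1522

With the vertex order [1, 2, 3, 4, 5, 6, 7, 8], the degrees are [2, 2, 1, 1, 2, 2, 2, 2], giving D = diag(2, 2, 1, 1, 2, 2, 2, 2) and L = D - A. The smallest Laplacian eigenvalue is always 0. The next one, lambda_2 = 0.1522, measures how hard the graph is to disconnect: larger values mean better connectivity. By the matrix-tree theorem the graph has (1/8) * product of the nonzero eigenvalues = 1 spanning tree. There is one zero in the spectrum, matching the 1 component.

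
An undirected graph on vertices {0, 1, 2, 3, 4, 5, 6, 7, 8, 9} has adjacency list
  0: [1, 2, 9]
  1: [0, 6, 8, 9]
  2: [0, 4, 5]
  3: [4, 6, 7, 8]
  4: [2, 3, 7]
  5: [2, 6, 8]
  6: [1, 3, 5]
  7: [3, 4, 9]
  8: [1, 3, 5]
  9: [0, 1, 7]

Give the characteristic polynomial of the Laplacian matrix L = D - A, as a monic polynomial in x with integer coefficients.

With the vertex order [0, 1, 2, 3, 4, 5, 6, 7, 8, 9], the degrees are [3, 4, 3, 4, 3, 3, 3, 3, 3, 3], giving D = diag(3, 4, 3, 4, 3, 3, 3, 3, 3, 3) and L = D - A. Computing det(xI - L) by cofactor expansion (or equivalently via sum-over-permutations) gives x^10 - 32x^9 + 444x^8 - 3500x^7 + 17244x^6 - 54970x^5 + 113196x^4 - 145012x^3 + 104795x^2 - 32550x. Since p(0) = det(-L) = 0, x divides p(x). The eigenvalues sum to 32, which equals trace(L) = 2|E|.

x^10 - 32x^9 + 444x^8 - 3500x^7 + 17244x^6 - 54970x^5 + 113196x^4 - 145012x^3 + 104795x^2 - 32550x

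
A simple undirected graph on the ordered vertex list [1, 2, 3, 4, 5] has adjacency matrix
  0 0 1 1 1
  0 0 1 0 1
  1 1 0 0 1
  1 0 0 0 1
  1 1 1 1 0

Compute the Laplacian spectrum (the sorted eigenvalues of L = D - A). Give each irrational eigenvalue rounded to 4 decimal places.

[0, 1.5858, 3, 4.4142, 5]

Reading degrees in the order [1, 2, 3, 4, 5] gives [3, 2, 3, 2, 4]; set D = diag(3, 2, 3, 2, 4) and form L = D - A. Since every row of L sums to 0, the all-ones vector is in the kernel and 0 is an eigenvalue. The single zero eigenvalue shows the graph is connected.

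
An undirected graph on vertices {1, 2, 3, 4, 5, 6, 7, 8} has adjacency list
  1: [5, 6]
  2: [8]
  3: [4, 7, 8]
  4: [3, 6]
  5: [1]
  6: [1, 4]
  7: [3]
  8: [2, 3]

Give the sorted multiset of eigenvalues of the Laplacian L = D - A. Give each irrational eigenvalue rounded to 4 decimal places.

[0, 0.1864, 0.5858, 1, 2, 2.4707, 3.4142, 4.3429]

With the vertex order [1, 2, 3, 4, 5, 6, 7, 8], the degrees are [2, 1, 3, 2, 1, 2, 1, 2], giving D = diag(2, 1, 3, 2, 1, 2, 1, 2) and L = D - A. Since every row of L sums to 0, the all-ones vector is in the kernel and 0 is an eigenvalue. There is one zero in the spectrum, matching the 1 component.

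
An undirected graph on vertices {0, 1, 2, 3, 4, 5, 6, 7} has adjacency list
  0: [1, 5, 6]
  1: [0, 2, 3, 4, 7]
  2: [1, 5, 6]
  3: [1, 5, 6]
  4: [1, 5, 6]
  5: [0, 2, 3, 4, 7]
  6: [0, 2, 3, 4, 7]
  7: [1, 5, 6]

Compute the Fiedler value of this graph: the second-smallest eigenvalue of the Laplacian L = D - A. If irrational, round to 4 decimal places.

3

With the vertex order [0, 1, 2, 3, 4, 5, 6, 7], the degrees are [3, 5, 3, 3, 3, 5, 5, 3], giving D = diag(3, 5, 3, 3, 3, 5, 5, 3) and L = D - A. Computing the eigenvalues of L and sorting gives [0, 3, 3, 3, 3, 5, 5, 8]. The Fiedler value lambda_2 = 3 is strictly positive, so the graph is connected. The eigenvalues sum to 30, which equals trace(L) = 2|E|. By the matrix-tree theorem the graph has (1/8) * product of the nonzero eigenvalues = 2025 spanning trees.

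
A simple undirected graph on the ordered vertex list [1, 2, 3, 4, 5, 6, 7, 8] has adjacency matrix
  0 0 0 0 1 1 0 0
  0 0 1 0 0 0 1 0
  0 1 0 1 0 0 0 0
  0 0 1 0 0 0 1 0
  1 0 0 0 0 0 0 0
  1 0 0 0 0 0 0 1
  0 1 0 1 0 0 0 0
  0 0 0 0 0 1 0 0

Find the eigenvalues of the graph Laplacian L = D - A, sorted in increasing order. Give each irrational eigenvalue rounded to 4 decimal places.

[0, 0, 0.5858, 2, 2, 2, 3.4142, 4]

With the vertex order [1, 2, 3, 4, 5, 6, 7, 8], the degrees are [2, 2, 2, 2, 1, 2, 2, 1], giving D = diag(2, 2, 2, 2, 1, 2, 2, 1) and L = D - A. Diagonalising L (or applying a numerical eigensolver to the 8x8 matrix) gives the spectrum above. The 2 zero eigenvalues correspond to the 2 connected components. The eigenvalues sum to 14, which equals trace(L) = 2|E|. The largest eigenvalue, 4, is at most the vertex count 8.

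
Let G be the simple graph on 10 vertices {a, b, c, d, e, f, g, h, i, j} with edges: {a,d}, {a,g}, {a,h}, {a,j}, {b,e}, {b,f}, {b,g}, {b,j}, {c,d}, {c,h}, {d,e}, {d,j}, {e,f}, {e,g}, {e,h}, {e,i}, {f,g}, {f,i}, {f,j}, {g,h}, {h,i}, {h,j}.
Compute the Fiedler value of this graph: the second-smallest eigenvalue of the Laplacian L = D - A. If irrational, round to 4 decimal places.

Each diagonal entry of L is the vertex degree and each off-diagonal entry is -1 where an edge is present, 0 otherwise; in the order [a, b, c, d, e, f, g, h, i, j] the diagonal is [4, 4, 2, 4, 6, 5, 5, 6, 3, 5]. The smallest Laplacian eigenvalue is always 0. The next one, lambda_2 = 1.6050, measures how hard the graph is to disconnect: larger values mean better connectivity. The eigenvalues sum to 44, which equals trace(L) = 2|E|. The largest eigenvalue, 8.2172, is at most the vertex count 10.

1.6050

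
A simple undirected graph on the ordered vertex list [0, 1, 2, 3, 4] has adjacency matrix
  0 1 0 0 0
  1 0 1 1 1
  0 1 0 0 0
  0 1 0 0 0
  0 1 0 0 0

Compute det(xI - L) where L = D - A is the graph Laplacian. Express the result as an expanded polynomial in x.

x^5 - 8x^4 + 18x^3 - 16x^2 + 5x

Reading degrees in the order [0, 1, 2, 3, 4] gives [1, 4, 1, 1, 1]; set D = diag(1, 4, 1, 1, 1) and form L = D - A. The eigenvalues of L are [0, 1, 1, 1, 5]; the characteristic polynomial is the product of (x - lambda_i), which multiplies out to x^5 - 8x^4 + 18x^3 - 16x^2 + 5x. Since p(0) = det(-L) = 0, x divides p(x). The largest eigenvalue, 5, is at most the vertex count 5. By the matrix-tree theorem the graph has (1/5) * product of the nonzero eigenvalues = 1 spanning tree.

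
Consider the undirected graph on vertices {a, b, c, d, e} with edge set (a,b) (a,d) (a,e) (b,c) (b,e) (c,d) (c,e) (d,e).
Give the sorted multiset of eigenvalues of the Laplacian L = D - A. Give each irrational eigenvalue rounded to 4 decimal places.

Reading degrees in the order [a, b, c, d, e] gives [3, 3, 3, 3, 4]; set D = diag(3, 3, 3, 3, 4) and form L = D - A. The multiplicity of 0 as a Laplacian eigenvalue equals the number of connected components. The single zero eigenvalue shows the graph is connected. The eigenvalues sum to 16, which equals trace(L) = 2|E|. The largest eigenvalue, 5, is at most the vertex count 5.

[0, 3, 3, 5, 5]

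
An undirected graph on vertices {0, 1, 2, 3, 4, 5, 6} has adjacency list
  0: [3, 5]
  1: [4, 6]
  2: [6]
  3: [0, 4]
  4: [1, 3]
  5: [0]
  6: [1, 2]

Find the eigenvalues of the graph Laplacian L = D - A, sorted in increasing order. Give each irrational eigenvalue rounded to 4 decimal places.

[0, 0.1981, 0.7530, 1.5550, 2.4450, 3.2470, 3.8019]

With the vertex order [0, 1, 2, 3, 4, 5, 6], the degrees are [2, 2, 1, 2, 2, 1, 2], giving D = diag(2, 2, 1, 2, 2, 1, 2) and L = D - A. L is symmetric positive semidefinite, so every eigenvalue is real and nonnegative. The single zero eigenvalue shows the graph is connected. The eigenvalues sum to 12, which equals trace(L) = 2|E|. By the matrix-tree theorem the graph has (1/7) * product of the nonzero eigenvalues = 1 spanning tree.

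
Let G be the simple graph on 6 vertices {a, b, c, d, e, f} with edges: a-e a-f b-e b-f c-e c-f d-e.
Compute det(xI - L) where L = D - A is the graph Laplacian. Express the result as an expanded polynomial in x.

x^6 - 14x^5 + 72x^4 - 170x^3 + 184x^2 - 72x

Each diagonal entry of L is the vertex degree and each off-diagonal entry is -1 where an edge is present, 0 otherwise; in the order [a, b, c, d, e, f] the diagonal is [2, 2, 2, 1, 4, 3]. Computing det(xI - L) by cofactor expansion (or equivalently via sum-over-permutations) gives x^6 - 14x^5 + 72x^4 - 170x^3 + 184x^2 - 72x. The constant term is 0 because L is singular (the all-ones vector lies in its kernel). The largest eigenvalue, 5.5141, is at most the vertex count 6.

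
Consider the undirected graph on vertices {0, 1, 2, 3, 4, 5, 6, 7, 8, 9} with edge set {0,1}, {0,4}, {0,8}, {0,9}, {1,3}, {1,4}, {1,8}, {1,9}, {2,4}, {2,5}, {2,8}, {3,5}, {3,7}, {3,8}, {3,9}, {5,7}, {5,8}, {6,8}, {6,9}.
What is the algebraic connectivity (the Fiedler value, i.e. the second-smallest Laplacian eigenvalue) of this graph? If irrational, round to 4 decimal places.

1.3099

Reading degrees in the order [0, 1, 2, 3, 4, 5, 6, 7, 8, 9] gives [4, 5, 3, 5, 3, 4, 2, 2, 6, 4]; set D = diag(4, 5, 3, 5, 3, 4, 2, 2, 6, 4) and form L = D - A. The sorted Laplacian eigenvalues are [0, 1.3099, 1.6740, 2.4861, 3.4336, 4.7162, 4.7915, 5.4368, 6.5218, 7.6301]; the algebraic connectivity is the second entry, 1.3099.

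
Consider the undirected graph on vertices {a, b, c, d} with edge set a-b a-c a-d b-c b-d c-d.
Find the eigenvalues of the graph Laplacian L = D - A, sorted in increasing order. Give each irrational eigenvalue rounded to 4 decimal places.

With the vertex order [a, b, c, d], the degrees are [3, 3, 3, 3], giving D = diag(3, 3, 3, 3) and L = D - A. Since every row of L sums to 0, the all-ones vector is in the kernel and 0 is an eigenvalue. The single zero eigenvalue shows the graph is connected. The eigenvalues sum to 12, which equals trace(L) = 2|E|. There is one zero in the spectrum, matching the 1 component.

[0, 4, 4, 4]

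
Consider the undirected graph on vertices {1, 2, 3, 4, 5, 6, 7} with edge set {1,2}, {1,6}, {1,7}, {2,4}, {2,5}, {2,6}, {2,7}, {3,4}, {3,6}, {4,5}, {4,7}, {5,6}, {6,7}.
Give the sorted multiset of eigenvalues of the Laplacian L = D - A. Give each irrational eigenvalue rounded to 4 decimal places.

Reading degrees in the order [1, 2, 3, 4, 5, 6, 7] gives [3, 5, 2, 4, 3, 5, 4]; set D = diag(3, 5, 2, 4, 3, 5, 4) and form L = D - A. Since every row of L sums to 0, the all-ones vector is in the kernel and 0 is an eigenvalue. The single zero eigenvalue shows the graph is connected.

[0, 1.8674, 2.6437, 3.9319, 5, 5.9432, 6.6138]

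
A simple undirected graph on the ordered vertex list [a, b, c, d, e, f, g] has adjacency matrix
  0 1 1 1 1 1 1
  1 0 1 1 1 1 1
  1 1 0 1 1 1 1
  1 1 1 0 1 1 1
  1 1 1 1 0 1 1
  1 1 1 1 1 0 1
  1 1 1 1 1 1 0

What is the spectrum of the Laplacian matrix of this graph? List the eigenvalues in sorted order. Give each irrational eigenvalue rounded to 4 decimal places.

[0, 7, 7, 7, 7, 7, 7]

Reading degrees in the order [a, b, c, d, e, f, g] gives [6, 6, 6, 6, 6, 6, 6]; set D = diag(6, 6, 6, 6, 6, 6, 6) and form L = D - A. Since every row of L sums to 0, the all-ones vector is in the kernel and 0 is an eigenvalue. The single zero eigenvalue shows the graph is connected.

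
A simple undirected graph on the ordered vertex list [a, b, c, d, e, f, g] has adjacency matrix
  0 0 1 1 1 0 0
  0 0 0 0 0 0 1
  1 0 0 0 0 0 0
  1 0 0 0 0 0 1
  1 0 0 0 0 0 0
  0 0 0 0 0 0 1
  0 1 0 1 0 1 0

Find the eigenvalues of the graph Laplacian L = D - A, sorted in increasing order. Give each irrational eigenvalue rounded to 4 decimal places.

Each diagonal entry of L is the vertex degree and each off-diagonal entry is -1 where an edge is present, 0 otherwise; in the order [a, b, c, d, e, f, g] the diagonal is [3, 1, 1, 2, 1, 1, 3]. Since every row of L sums to 0, the all-ones vector is in the kernel and 0 is an eigenvalue. The eigenvalues sum to 12, which equals trace(L) = 2|E|.

[0, 0.2679, 1, 1, 1.5858, 3.7321, 4.4142]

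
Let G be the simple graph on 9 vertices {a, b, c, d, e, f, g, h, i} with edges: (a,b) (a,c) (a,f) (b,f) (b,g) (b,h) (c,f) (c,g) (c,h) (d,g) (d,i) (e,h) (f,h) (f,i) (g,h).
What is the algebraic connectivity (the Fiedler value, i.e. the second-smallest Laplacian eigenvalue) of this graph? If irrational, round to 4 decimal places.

With the vertex order [a, b, c, d, e, f, g, h, i], the degrees are [3, 4, 4, 2, 1, 5, 4, 5, 2], giving D = diag(3, 4, 4, 2, 1, 5, 4, 5, 2) and L = D - A. The smallest Laplacian eigenvalue is always 0. The next one, lambda_2 = 0.8096, measures how hard the graph is to disconnect: larger values mean better connectivity. The eigenvalues sum to 30, which equals trace(L) = 2|E|.

0.8096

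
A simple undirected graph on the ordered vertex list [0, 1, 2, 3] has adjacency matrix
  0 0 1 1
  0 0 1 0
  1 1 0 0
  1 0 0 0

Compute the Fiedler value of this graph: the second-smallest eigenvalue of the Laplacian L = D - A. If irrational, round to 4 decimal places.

With the vertex order [0, 1, 2, 3], the degrees are [2, 1, 2, 1], giving D = diag(2, 1, 2, 1) and L = D - A. Computing the eigenvalues of L and sorting gives [0, 0.5858, 2, 3.4142]. The Fiedler value lambda_2 = 0.5858 is strictly positive, so the graph is connected. There is one zero in the spectrum, matching the 1 component.

0.5858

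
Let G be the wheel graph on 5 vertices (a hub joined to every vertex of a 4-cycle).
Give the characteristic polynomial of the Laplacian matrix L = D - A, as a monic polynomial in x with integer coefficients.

The graph has 5 vertices and degree multiset [4, 3, 3, 3, 3]; D is the diagonal matrix of degrees and L = D - A. L has integer entries, so p(x) = det(xI - L) has integer coefficients. Expanding the determinant yields x^5 - 16x^4 + 94x^3 - 240x^2 + 225x. The constant term is 0 because L is singular (the all-ones vector lies in its kernel). The eigenvalues sum to 16, which equals trace(L) = 2|E|.

x^5 - 16x^4 + 94x^3 - 240x^2 + 225x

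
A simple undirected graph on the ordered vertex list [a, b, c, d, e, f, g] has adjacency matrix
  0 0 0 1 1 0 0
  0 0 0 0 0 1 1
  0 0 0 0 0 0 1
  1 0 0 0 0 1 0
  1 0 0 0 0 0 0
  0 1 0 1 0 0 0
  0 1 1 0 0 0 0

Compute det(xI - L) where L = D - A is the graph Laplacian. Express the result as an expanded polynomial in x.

x^7 - 12x^6 + 55x^5 - 120x^4 + 126x^3 - 56x^2 + 7x

Reading degrees in the order [a, b, c, d, e, f, g] gives [2, 2, 1, 2, 1, 2, 2]; set D = diag(2, 2, 1, 2, 1, 2, 2) and form L = D - A. L has integer entries, so p(x) = det(xI - L) has integer coefficients. Expanding the determinant yields x^7 - 12x^6 + 55x^5 - 120x^4 + 126x^3 - 56x^2 + 7x. The constant term is 0 because L is singular (the all-ones vector lies in its kernel).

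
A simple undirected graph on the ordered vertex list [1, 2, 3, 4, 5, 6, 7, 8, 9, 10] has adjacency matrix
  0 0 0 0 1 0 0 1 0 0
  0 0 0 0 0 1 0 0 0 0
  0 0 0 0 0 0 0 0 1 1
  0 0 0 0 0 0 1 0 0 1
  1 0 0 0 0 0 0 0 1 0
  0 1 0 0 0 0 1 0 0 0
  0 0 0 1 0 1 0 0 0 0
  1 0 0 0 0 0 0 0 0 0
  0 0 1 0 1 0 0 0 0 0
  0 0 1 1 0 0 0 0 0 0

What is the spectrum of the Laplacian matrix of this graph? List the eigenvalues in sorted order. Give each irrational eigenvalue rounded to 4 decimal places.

[0, 0.0979, 0.3820, 0.8244, 1.3820, 2, 2.6180, 3.1756, 3.6180, 3.9021]

Reading degrees in the order [1, 2, 3, 4, 5, 6, 7, 8, 9, 10] gives [2, 1, 2, 2, 2, 2, 2, 1, 2, 2]; set D = diag(2, 1, 2, 2, 2, 2, 2, 1, 2, 2) and form L = D - A. Diagonalising L (or applying a numerical eigensolver to the 10x10 matrix) gives the spectrum above. The largest eigenvalue, 3.9021, is at most the vertex count 10.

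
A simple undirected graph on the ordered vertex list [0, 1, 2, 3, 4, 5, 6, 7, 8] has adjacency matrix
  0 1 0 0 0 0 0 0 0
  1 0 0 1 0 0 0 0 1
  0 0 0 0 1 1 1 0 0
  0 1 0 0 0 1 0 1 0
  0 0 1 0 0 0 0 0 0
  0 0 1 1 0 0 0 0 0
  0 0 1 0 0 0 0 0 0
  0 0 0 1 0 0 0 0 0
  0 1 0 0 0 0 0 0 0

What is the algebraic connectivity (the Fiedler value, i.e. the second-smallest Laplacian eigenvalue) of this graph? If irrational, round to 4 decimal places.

Each diagonal entry of L is the vertex degree and each off-diagonal entry is -1 where an edge is present, 0 otherwise; in the order [0, 1, 2, 3, 4, 5, 6, 7, 8] the diagonal is [1, 3, 3, 3, 1, 2, 1, 1, 1]. Computing the eigenvalues of L and sorting gives [0, 0.1830, 0.5723, 1, 1, 1.5095, 3, 4.0444, 4.6907]. The Fiedler value lambda_2 = 0.1830 is strictly positive, so the graph is connected.

0.1830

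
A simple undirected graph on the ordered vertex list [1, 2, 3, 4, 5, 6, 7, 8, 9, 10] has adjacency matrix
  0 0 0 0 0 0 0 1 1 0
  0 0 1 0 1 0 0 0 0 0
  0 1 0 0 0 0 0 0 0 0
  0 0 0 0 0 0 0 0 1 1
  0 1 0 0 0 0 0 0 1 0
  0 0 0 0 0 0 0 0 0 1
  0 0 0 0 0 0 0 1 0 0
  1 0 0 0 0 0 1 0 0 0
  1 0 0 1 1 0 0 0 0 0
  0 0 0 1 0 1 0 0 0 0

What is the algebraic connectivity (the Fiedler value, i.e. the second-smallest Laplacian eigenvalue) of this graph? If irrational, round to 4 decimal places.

Each diagonal entry of L is the vertex degree and each off-diagonal entry is -1 where an edge is present, 0 otherwise; in the order [1, 2, 3, 4, 5, 6, 7, 8, 9, 10] the diagonal is [2, 2, 1, 2, 2, 1, 1, 2, 3, 2]. The sorted Laplacian eigenvalues are [0, 0.1981, 0.1981, 0.8299, 1.5550, 1.5550, 2.6889, 3.2470, 3.2470, 4.4812]; the algebraic connectivity is the second entry, 0.1981. There is one zero in the spectrum, matching the 1 component.

0.1981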